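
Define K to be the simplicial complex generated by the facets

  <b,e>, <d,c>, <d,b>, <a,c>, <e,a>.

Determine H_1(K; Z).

H_1 ≅ Z.

We work with the vertex ordering a < b < c < d < e. The simplices of K, each written with vertices in increasing order, are:

  0-simplices (5): a, b, c, d, e
  1-simplices (5): ac, ae, bd, be, cd

giving chain groups C_0 ≅ Z^5, C_1 ≅ Z^5.

∂_1: C_1 → C_0 is given by ∂[p,q] = [q] − [p].
The 5×5 boundary matrix has rank 4 and Smith normal form diag(1,1,1,1).

Reading off H_k = ker ∂_k / im ∂_{k+1}:

  H_1: rank ker ∂_1 − rank ∂_2 = (5 − 4) − 0 = 1, and there is no ∂_2, so H_1 = Z.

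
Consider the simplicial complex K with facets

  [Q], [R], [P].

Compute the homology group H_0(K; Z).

H_0 ≅ Z^3.

Order the vertices as P < Q < R. Listing each simplex with vertices in this order, K has dimension 0 with simplices:

  0-simplices (3): P, Q, R

Hence C_0 ≅ Z^3.

Reading off H_k = ker ∂_k / im ∂_{k+1}:

  H_0: rank C_0 − rank ∂_1 = 3 − 0 = 3, and there is no ∂_1, so H_0 = Z^3.

(K is a triangulation of a set of 3 points.)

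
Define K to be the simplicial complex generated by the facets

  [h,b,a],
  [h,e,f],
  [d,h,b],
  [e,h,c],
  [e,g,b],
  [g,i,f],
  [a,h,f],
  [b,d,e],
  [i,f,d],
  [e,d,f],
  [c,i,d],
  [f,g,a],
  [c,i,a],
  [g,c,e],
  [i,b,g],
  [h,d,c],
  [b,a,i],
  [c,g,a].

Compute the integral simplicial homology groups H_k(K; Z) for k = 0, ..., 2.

H_0 ≅ Z,  H_1 ≅ Z ⊕ Z/2Z,  H_2 = 0.

We work with the vertex ordering a < b < c < d < e < f < g < h < i. The simplices of K, each written with vertices in increasing order, are:

  0-simplices (9): a, b, c, d, e, f, g, h, i
  1-simplices (27): ab, ac, af, ag, ah, ai, bd, be, bg, bh, bi, cd, ce, cg, ch, ci, de, df, dh, di, ef, eg, eh, fg, fh, fi, gi
  2-simplices (18): abh, abi, acg, aci, afg, afh, bde, bdh, beg, bgi, cdh, cdi, ceg, ceh, def, dfi, efh, fgi

so the chain groups are C_0 ≅ Z^9, C_1 ≅ Z^27, C_2 ≅ Z^18.

Boundary ∂_1: C_1 → C_0 maps an edge to its endpoints' difference, ∂[p,q] = q − p.
This gives a 9×27 integer matrix of rank 8; reducing to Smith normal form yields diagonal entries (1,1,1,1,1,1,1,1).

Boundary ∂_2: C_2 → C_1 acts by ∂[p,q,r] = [q,r] − [p,r] + [p,q]. For instance
  ∂bgi = gi − bi + bg,
  ∂ceh = eh − ch + ce.
The resulting 27×18 matrix has rank 18, and its Smith normal form has invariant factors (1,1,1,1,1,1,1,1,1,1,1,1,1,1,1,1,1,2).

Reading off H_k = ker ∂_k / im ∂_{k+1}:

  H_0: rank C_0 − rank ∂_1 = 9 − 8 = 1, and the invariant factors of ∂_1 are all 1, so H_0 = Z.
  H_1: rank ker ∂_1 − rank ∂_2 = (27 − 8) − 18 = 1, and ∂_2 has invariant factor 2 > 1, so H_1 = Z ⊕ Z/2Z.
  H_2: rank ker ∂_2 − rank ∂_3 = (18 − 18) − 0 = 0, and there is no ∂_3, so H_2 = 0.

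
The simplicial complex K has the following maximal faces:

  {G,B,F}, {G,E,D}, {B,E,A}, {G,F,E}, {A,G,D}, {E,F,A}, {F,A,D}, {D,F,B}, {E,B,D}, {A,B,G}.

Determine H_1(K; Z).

We work with the vertex ordering A < B < D < E < F < G. The simplices of K, each written with vertices in increasing order, are:

  0-simplices (6): A, B, D, E, F, G
  1-simplices (15): AB, AD, AE, AF, AG, BD, BE, BF, BG, DE, DF, DG, EF, EG, FG
  2-simplices (10): ABE, ABG, ADF, ADG, AEF, BDE, BDF, BFG, DEG, EFG

giving chain groups C_0 ≅ Z^6, C_1 ≅ Z^15, C_2 ≅ Z^10.

∂_1: C_1 → C_0 is given by ∂[p,q] = [q] − [p].
The resulting 6×15 matrix has rank 5, and its Smith normal form has invariant factors (1,1,1,1,1).

Boundary ∂_2: C_2 → C_1 maps a triangle to the signed sum of its edges. For instance
  ∂ADG = DG − AG + AD,
  ∂AEF = EF − AF + AE.
The 15×10 boundary matrix has rank 10 and Smith normal form diag(1,1,1,1,1,1,1,1,1,2).

Now H_k = ker ∂_k / im ∂_{k+1}, so:

  H_1: rank ker ∂_1 − rank ∂_2 = (15 − 5) − 10 = 0, and ∂_2 has invariant factor 2 > 1, so H_1 ≅ Z/2.

(K is a triangulation of the real projective plane RP^2.)

H_1 = Z/2.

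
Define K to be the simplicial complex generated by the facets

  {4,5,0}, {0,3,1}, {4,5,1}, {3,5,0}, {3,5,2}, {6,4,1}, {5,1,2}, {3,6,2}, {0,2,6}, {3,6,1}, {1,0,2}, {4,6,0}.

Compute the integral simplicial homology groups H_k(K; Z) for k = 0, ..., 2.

H_0 ≅ Z,  H_1 ≅ Z/2Z,  H_2 = 0.

Fix the vertex order 0 < 1 < 2 < 3 < 4 < 5 < 6 and write every simplex with vertices in increasing order. Then dim K = 2 and the simplices of K are:

  0-simplices (7): [0], [1], [2], [3], [4], [5], [6]
  1-simplices (18): [0,1], [0,2], [0,3], [0,4], [0,5], [0,6], [1,2], [1,3], [1,4], [1,5], [1,6], [2,3], [2,5], [2,6], [3,5], [3,6], [4,5], [4,6]
  2-simplices (12): [0,1,2], [0,1,3], [0,2,6], [0,3,5], [0,4,5], [0,4,6], [1,2,5], [1,3,6], [1,4,5], [1,4,6], [2,3,5], [2,3,6]

so the chain groups are C_0 ≅ Z^7, C_1 ≅ Z^18, C_2 ≅ Z^12.

The boundary map ∂_1: C_1 → C_0 sends each edge [p,q] (with p < q) to q − p. For instance
  ∂[1,6] = [6] − [1].
This gives a 7×18 integer matrix of rank 6; reducing to Smith normal form yields diagonal entries (1,1,1,1,1,1).

The boundary map ∂_2: C_2 → C_1 sends each 2-simplex [p,q,r] to [q,r] − [p,r] + [p,q]. For instance
  ∂[1,4,5] = [4,5] − [1,5] + [1,4],
  ∂[1,2,5] = [2,5] − [1,5] + [1,2].
This gives a 18×12 integer matrix of rank 12; reducing to Smith normal form yields diagonal entries (1,1,1,1,1,1,1,1,1,1,1,2).

Now H_k = ker ∂_k / im ∂_{k+1}, so:

  H_0: rank C_0 − rank ∂_1 = 7 − 6 = 1, and the invariant factors of ∂_1 are all 1, so H_0 = Z.
  H_1: rank ker ∂_1 − rank ∂_2 = (18 − 6) − 12 = 0, and ∂_2 has invariant factor 2 > 1, so H_1 = Z/2Z.
  H_2: rank ker ∂_2 − rank ∂_3 = (12 − 12) − 0 = 0, and there is no ∂_3, so H_2 = 0.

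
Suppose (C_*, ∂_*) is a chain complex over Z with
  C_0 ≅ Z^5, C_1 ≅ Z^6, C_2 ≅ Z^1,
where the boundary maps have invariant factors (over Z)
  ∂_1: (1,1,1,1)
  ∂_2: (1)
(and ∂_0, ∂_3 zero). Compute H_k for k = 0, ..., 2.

H_0 = Z,  H_1 = Z,  H_2 = 0.

H_0: b_0 = 5 − 0 − 4 = 1; torsion from ∂_1 factors > 1: none. So H_0 = Z.
H_1: b_1 = 6 − 4 − 1 = 1; torsion from ∂_2 factors > 1: none. So H_1 = Z.
H_2: b_2 = 1 − 1 − 0 = 0; torsion from ∂_3 factors > 1: none. So H_2 = 0.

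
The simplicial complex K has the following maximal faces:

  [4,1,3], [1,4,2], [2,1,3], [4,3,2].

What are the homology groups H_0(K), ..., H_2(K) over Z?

Fix the vertex order 1 < 2 < 3 < 4 and write every simplex with vertices in increasing order. Then dim K = 2 and the simplices of K are:

  0-simplices (4): [1], [2], [3], [4]
  1-simplices (6): [1,2], [1,3], [1,4], [2,3], [2,4], [3,4]
  2-simplices (4): [1,2,3], [1,2,4], [1,3,4], [2,3,4]

Hence C_0 ≅ Z^4, C_1 ≅ Z^6, C_2 ≅ Z^4.

∂_1: C_1 → C_0 is given by ∂[p,q] = [q] − [p]. For instance
  ∂[2,4] = [4] − [2].
This gives a 4×6 integer matrix of rank 3; reducing to Smith normal form yields diagonal entries (1,1,1).

∂_2: C_2 → C_1 maps a triangle to the signed sum of its edges. For instance
  ∂[1,2,4] = [2,4] − [1,4] + [1,2],
  ∂[2,3,4] = [3,4] − [2,4] + [2,3].
The resulting 6×4 matrix has rank 3, and its Smith normal form has invariant factors (1,1,1).

Reading off H_k = ker ∂_k / im ∂_{k+1}:

  H_0: rank C_0 − rank ∂_1 = 4 − 3 = 1, and the invariant factors of ∂_1 are all 1, so H_0 ≅ Z.
  H_1: rank ker ∂_1 − rank ∂_2 = (6 − 3) − 3 = 0, and the invariant factors of ∂_2 are all 1, so H_1 ≅ 0.
  H_2: rank ker ∂_2 − rank ∂_3 = (4 − 3) − 0 = 1, and there is no ∂_3, so H_2 ≅ Z.

H_0 ≅ Z,  H_1 = 0,  H_2 ≅ Z.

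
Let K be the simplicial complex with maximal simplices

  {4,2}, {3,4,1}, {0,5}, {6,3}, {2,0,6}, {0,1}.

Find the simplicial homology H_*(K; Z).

H_0 ≅ Z,  H_1 ≅ Z^2,  H_2 = 0.

K has 7 vertices, 10 edges, 2 triangles.
rank ∂_0 = 0, rank ∂_1 = 6 ⇒ b_0 = 7 − 0 − 6 = 1; all invariant factors of ∂_1 are 1 so no torsion. So H_0 = Z.
rank ∂_1 = 6, rank ∂_2 = 2 ⇒ b_1 = 10 − 6 − 2 = 2; all invariant factors of ∂_2 are 1 so no torsion. So H_1 = Z^2.
rank ∂_2 = 2, rank ∂_3 = 0 ⇒ b_2 = 2 − 2 − 0 = 0. So H_2 = 0.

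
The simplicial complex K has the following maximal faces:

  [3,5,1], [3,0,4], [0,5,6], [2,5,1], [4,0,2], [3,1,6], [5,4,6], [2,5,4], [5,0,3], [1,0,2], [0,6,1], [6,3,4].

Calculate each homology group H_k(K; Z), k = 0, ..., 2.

Take the total order 0 < 1 < 2 < 3 < 4 < 5 < 6 on the vertex set. Then K (dimension 2) consists of the simplices:

  0-simplices (7): [0], [1], [2], [3], [4], [5], [6]
  1-simplices (18): [0,1], [0,2], [0,3], [0,4], [0,5], [0,6], [1,2], [1,3], [1,5], [1,6], [2,4], [2,5], [3,4], [3,5], [3,6], [4,5], [4,6], [5,6]
  2-simplices (12): [0,1,2], [0,1,6], [0,2,4], [0,3,4], [0,3,5], [0,5,6], [1,2,5], [1,3,5], [1,3,6], [2,4,5], [3,4,6], [4,5,6]

Hence C_0 ≅ Z^7, C_1 ≅ Z^18, C_2 ≅ Z^12.

∂_1: C_1 → C_0 sends each edge [p,q] (with p < q) to q − p.
The resulting 7×18 matrix has rank 6, and its Smith normal form has invariant factors (1,1,1,1,1,1).

∂_2: C_2 → C_1 acts by ∂[p,q,r] = [q,r] − [p,r] + [p,q]. For instance
  ∂[3,4,6] = [4,6] − [3,6] + [3,4],
  ∂[0,3,4] = [3,4] − [0,4] + [0,3].
The resulting 18×12 matrix has rank 12, and its Smith normal form has invariant factors (1,1,1,1,1,1,1,1,1,1,1,2).

Reading off H_k = ker ∂_k / im ∂_{k+1}:

  H_0: rank C_0 − rank ∂_1 = 7 − 6 = 1, and the invariant factors of ∂_1 are all 1, so H_0 = Z.
  H_1: rank ker ∂_1 − rank ∂_2 = (18 − 6) − 12 = 0, and ∂_2 has invariant factor 2 > 1, so H_1 = Z_2.
  H_2: rank ker ∂_2 − rank ∂_3 = (12 − 12) − 0 = 0, and there is no ∂_3, so H_2 = 0.

As a check, the Euler characteristic is 7 − 18 + 12 = 1, which agrees with 1 − 0 + 0 = 1.
(K is a triangulation of the real projective plane RP^2.)

H_0 = Z,  H_1 = Z_2,  H_2 = 0.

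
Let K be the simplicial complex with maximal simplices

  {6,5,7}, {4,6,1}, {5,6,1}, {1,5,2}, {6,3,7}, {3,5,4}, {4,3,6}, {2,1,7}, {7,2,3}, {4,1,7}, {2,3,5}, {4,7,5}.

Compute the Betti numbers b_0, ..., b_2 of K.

b_0 = 1, b_1 = 0, b_2 = 0.

Order the vertices as 1 < 2 < 3 < 4 < 5 < 6 < 7. Listing each simplex with vertices in this order, K has dimension 2 with simplices:

  0-simplices (7): [1], [2], [3], [4], [5], [6], [7]
  1-simplices (18): [1,2], [1,4], [1,5], [1,6], [1,7], [2,3], [2,5], [2,7], [3,4], [3,5], [3,6], [3,7], [4,5], [4,6], [4,7], [5,6], [5,7], [6,7]
  2-simplices (12): [1,2,5], [1,2,7], [1,4,6], [1,4,7], [1,5,6], [2,3,5], [2,3,7], [3,4,5], [3,4,6], [3,6,7], [4,5,7], [5,6,7]

giving chain groups C_0 ≅ Z^7, C_1 ≅ Z^18, C_2 ≅ Z^12.

∂_1: C_1 → C_0 maps an edge to its endpoints' difference, ∂[p,q] = q − p.
As a 7×18 matrix over Z this has rank 6, with invariant factors (1,1,1,1,1,1).

Boundary ∂_2: C_2 → C_1 maps a triangle to the signed sum of its edges. For instance
  ∂[1,2,5] = [2,5] − [1,5] + [1,2],
  ∂[1,5,6] = [5,6] − [1,6] + [1,5].
As a 18×12 matrix over Z this has rank 12, with invariant factors (1,1,1,1,1,1,1,1,1,1,1,2).

Reading off H_k = ker ∂_k / im ∂_{k+1}:

  H_0: rank C_0 − rank ∂_1 = 7 − 6 = 1, and the invariant factors of ∂_1 are all 1, so H_0 ≅ Z.
  H_1: rank ker ∂_1 − rank ∂_2 = (18 − 6) − 12 = 0, and ∂_2 has invariant factor 2 > 1, so H_1 ≅ Z_2.
  H_2: rank ker ∂_2 − rank ∂_3 = (12 − 12) − 0 = 0, and there is no ∂_3, so H_2 ≅ 0.

(K is a triangulation of the real projective plane RP^2.)

Hence the Betti numbers are b_0 = 1, b_1 = 0, b_2 = 0.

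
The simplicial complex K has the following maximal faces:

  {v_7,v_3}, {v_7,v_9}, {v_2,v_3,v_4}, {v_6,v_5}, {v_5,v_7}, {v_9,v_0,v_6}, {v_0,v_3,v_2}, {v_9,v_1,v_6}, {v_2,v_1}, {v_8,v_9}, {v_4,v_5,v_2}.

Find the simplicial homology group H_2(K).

H_2 ≅ 0.

We work with the vertex ordering v_0 < v_1 < v_2 < v_3 < v_4 < v_5 < v_6 < v_7 < v_8 < v_9. The simplices of K, each written with vertices in increasing order, are:

  0-simplices (10): [v_0], [v_1], [v_2], [v_3], [v_4], [v_5], [v_6], [v_7], [v_8], [v_9]
  1-simplices (18): (18 of them)
  2-simplices (5): [v_0,v_2,v_3], [v_0,v_6,v_9], [v_1,v_6,v_9], [v_2,v_3,v_4], [v_2,v_4,v_5]

Hence C_0 ≅ Z^10, C_1 ≅ Z^18, C_2 ≅ Z^5.

Boundary ∂_1: C_1 → C_0 sends each edge [p,q] (with p < q) to q − p.
As a 10×18 matrix over Z this has rank 9, with invariant factors (1,1,1,1,1,1,1,1,1).

∂_2: C_2 → C_1 sends each 2-simplex [p,q,r] to [q,r] − [p,r] + [p,q]. For instance
  ∂[v_2,v_4,v_5] = [v_4,v_5] − [v_2,v_5] + [v_2,v_4],
  ∂[v_0,v_2,v_3] = [v_2,v_3] − [v_0,v_3] + [v_0,v_2].
The resulting 18×5 matrix has rank 5, and its Smith normal form has invariant factors (1,1,1,1,1).

Computing H_k = (kernel of ∂_k) / (image of ∂_{k+1}):

  H_2: rank ker ∂_2 − rank ∂_3 = (5 − 5) − 0 = 0, and there is no ∂_3, so H_2 ≅ 0.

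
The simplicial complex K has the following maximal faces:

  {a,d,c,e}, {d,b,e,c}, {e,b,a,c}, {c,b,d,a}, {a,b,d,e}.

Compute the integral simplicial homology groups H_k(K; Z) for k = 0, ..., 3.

K has 5 vertices, 10 edges, 10 triangles, 5 3-simplices.
rank ∂_0 = 0, rank ∂_1 = 4 ⇒ b_0 = 5 − 0 − 4 = 1; all invariant factors of ∂_1 are 1 so no torsion. So H_0 ≅ Z.
rank ∂_1 = 4, rank ∂_2 = 6 ⇒ b_1 = 10 − 4 − 6 = 0; all invariant factors of ∂_2 are 1 so no torsion. So H_1 ≅ 0.
rank ∂_2 = 6, rank ∂_3 = 4 ⇒ b_2 = 10 − 6 − 4 = 0; all invariant factors of ∂_3 are 1 so no torsion. So H_2 ≅ 0.
rank ∂_3 = 4, rank ∂_4 = 0 ⇒ b_3 = 5 − 4 − 0 = 1. So H_3 ≅ Z.

H_0 = Z,  H_1 = 0,  H_2 = 0,  H_3 = Z.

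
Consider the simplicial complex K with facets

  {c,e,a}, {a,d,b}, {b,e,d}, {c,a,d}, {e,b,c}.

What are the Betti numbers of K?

b_0 = 1, b_1 = 1, b_2 = 0.

We work with the vertex ordering a < b < c < d < e. The simplices of K, each written with vertices in increasing order, are:

  0-simplices (5): a, b, c, d, e
  1-simplices (10): ab, ac, ad, ae, bc, bd, be, cd, ce, de
  2-simplices (5): abd, acd, ace, bce, bde

Hence C_0 ≅ Z^5, C_1 ≅ Z^10, C_2 ≅ Z^5.

The boundary map ∂_1: C_1 → C_0 is given by ∂[p,q] = [q] − [p]. For instance
  ∂ac = c − a.
As a 5×10 matrix over Z this has rank 4, with invariant factors (1,1,1,1).

Boundary ∂_2: C_2 → C_1 acts by ∂[p,q,r] = [q,r] − [p,r] + [p,q]. For instance
  ∂abd = bd − ad + ab,
  ∂acd = cd − ad + ac.
The resulting 10×5 matrix has rank 5, and its Smith normal form has invariant factors (1,1,1,1,1).

From H_k ≅ ker(∂_k) / im(∂_{k+1}) we obtain:

  H_0: rank C_0 − rank ∂_1 = 5 − 4 = 1, and the invariant factors of ∂_1 are all 1, so H_0 = Z.
  H_1: rank ker ∂_1 − rank ∂_2 = (10 − 4) − 5 = 1, and the invariant factors of ∂_2 are all 1, so H_1 = Z.
  H_2: rank ker ∂_2 − rank ∂_3 = (5 − 5) − 0 = 0, and there is no ∂_3, so H_2 = 0.

(K is a triangulation of the Möbius band.)

Hence the Betti numbers are b_0 = 1, b_1 = 1, b_2 = 0.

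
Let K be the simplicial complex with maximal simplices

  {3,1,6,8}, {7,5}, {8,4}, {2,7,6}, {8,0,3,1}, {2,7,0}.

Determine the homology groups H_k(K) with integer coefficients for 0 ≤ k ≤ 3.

We work with the vertex ordering 0 < 1 < 2 < 3 < 4 < 5 < 6 < 7 < 8. The simplices of K, each written with vertices in increasing order, are:

  0-simplices (9): [0], [1], [2], [3], [4], [5], [6], [7], [8]
  1-simplices (16): [0,1], [0,2], [0,3], [0,7], [0,8], [1,3], [1,6], [1,8], [2,6], [2,7], [3,6], [3,8], [4,8], [5,7], [6,7], [6,8]
  2-simplices (9): [0,1,3], [0,1,8], [0,2,7], [0,3,8], [1,3,6], [1,3,8], [1,6,8], [2,6,7], [3,6,8]
  3-simplices (2): [0,1,3,8], [1,3,6,8]

so the chain groups are C_0 ≅ Z^9, C_1 ≅ Z^16, C_2 ≅ Z^9, C_3 ≅ Z^2.

Boundary ∂_1: C_1 → C_0 is given by ∂[p,q] = [q] − [p]. For instance
  ∂[2,7] = [7] − [2].
This gives a 9×16 integer matrix of rank 8; reducing to Smith normal form yields diagonal entries (1,1,1,1,1,1,1,1).

The boundary map ∂_2: C_2 → C_1 acts by ∂[p,q,r] = [q,r] − [p,r] + [p,q]. For instance
  ∂[2,6,7] = [6,7] − [2,7] + [2,6],
  ∂[0,1,8] = [1,8] − [0,8] + [0,1].
The resulting 16×9 matrix has rank 7, and its Smith normal form has invariant factors (1,1,1,1,1,1,1).

∂_3: C_3 → C_2 sends each 3-simplex σ to the alternating sum Σ_i (−1)^i (σ with its i-th vertex removed). For instance
  ∂[1,3,6,8] = [3,6,8] − [1,6,8] + [1,3,8] − [1,3,6],
  ∂[0,1,3,8] = [1,3,8] − [0,3,8] + [0,1,8] − [0,1,3].
The 9×2 boundary matrix has rank 2 and Smith normal form diag(1,1).

From H_k ≅ ker(∂_k) / im(∂_{k+1}) we obtain:

  H_0: rank C_0 − rank ∂_1 = 9 − 8 = 1, and the invariant factors of ∂_1 are all 1, so H_0 ≅ Z.
  H_1: rank ker ∂_1 − rank ∂_2 = (16 − 8) − 7 = 1, and the invariant factors of ∂_2 are all 1, so H_1 ≅ Z.
  H_2: rank ker ∂_2 − rank ∂_3 = (9 − 7) − 2 = 0, and the invariant factors of ∂_3 are all 1, so H_2 ≅ 0.
  H_3: rank ker ∂_3 − rank ∂_4 = (2 − 2) − 0 = 0, and there is no ∂_4, so H_3 ≅ 0.

As a check, the Euler characteristic is 9 − 16 + 9 − 2 = 0, which agrees with 1 − 1 + 0 − 0 = 0.

H_0 ≅ Z,  H_1 ≅ Z,  H_2 = 0,  H_3 = 0.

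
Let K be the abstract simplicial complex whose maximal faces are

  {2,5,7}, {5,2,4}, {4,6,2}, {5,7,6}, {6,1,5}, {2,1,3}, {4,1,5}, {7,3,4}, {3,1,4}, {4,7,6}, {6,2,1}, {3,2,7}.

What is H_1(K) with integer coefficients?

H_1 = Z/2.

Take the total order 1 < 2 < 3 < 4 < 5 < 6 < 7 on the vertex set. Then K (dimension 2) consists of the simplices:

  0-simplices (7): [1], [2], [3], [4], [5], [6], [7]
  1-simplices (18): [1,2], [1,3], [1,4], [1,5], [1,6], [2,3], [2,4], [2,5], [2,6], [2,7], [3,4], [3,7], [4,5], [4,6], [4,7], [5,6], [5,7], [6,7]
  2-simplices (12): [1,2,3], [1,2,6], [1,3,4], [1,4,5], [1,5,6], [2,3,7], [2,4,5], [2,4,6], [2,5,7], [3,4,7], [4,6,7], [5,6,7]

Hence C_0 ≅ Z^7, C_1 ≅ Z^18, C_2 ≅ Z^12.

Boundary ∂_1: C_1 → C_0 sends each edge [p,q] (with p < q) to q − p.
As a 7×18 matrix over Z this has rank 6, with invariant factors (1,1,1,1,1,1).

The boundary map ∂_2: C_2 → C_1 maps a triangle to the signed sum of its edges. For instance
  ∂[1,4,5] = [4,5] − [1,5] + [1,4],
  ∂[2,3,7] = [3,7] − [2,7] + [2,3].
This gives a 18×12 integer matrix of rank 12; reducing to Smith normal form yields diagonal entries (1,1,1,1,1,1,1,1,1,1,1,2).

Reading off H_k = ker ∂_k / im ∂_{k+1}:

  H_1: rank ker ∂_1 − rank ∂_2 = (18 − 6) − 12 = 0, and ∂_2 has invariant factor 2 > 1, so H_1 ≅ Z/2.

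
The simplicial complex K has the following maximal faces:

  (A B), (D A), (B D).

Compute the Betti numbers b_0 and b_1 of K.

b_0 = 1, b_1 = 1.

K has 3 vertices, 3 edges.
rank ∂_0 = 0, rank ∂_1 = 2 ⇒ b_0 = 3 − 0 − 2 = 1; all invariant factors of ∂_1 are 1 so no torsion. So H_0 = Z.
rank ∂_1 = 2, rank ∂_2 = 0 ⇒ b_1 = 3 − 2 − 0 = 1. So H_1 = Z.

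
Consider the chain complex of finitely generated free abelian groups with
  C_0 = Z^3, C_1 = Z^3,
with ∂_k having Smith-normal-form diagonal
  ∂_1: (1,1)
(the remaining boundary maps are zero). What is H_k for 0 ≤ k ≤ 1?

H_0: b_0 = 3 − 0 − 2 = 1; torsion from ∂_1 factors > 1: none. So H_0 = Z.
H_1: b_1 = 3 − 2 − 0 = 1; torsion from ∂_2 factors > 1: none. So H_1 = Z.

H_0 = Z,  H_1 = Z.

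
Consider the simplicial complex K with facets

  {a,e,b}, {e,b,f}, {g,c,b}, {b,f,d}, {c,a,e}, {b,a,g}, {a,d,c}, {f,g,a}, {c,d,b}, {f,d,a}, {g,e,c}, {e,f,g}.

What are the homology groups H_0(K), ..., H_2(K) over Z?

K has 7 vertices, 18 edges, 12 triangles.
rank ∂_0 = 0, rank ∂_1 = 6 ⇒ b_0 = 7 − 0 − 6 = 1; all invariant factors of ∂_1 are 1 so no torsion. So H_0 ≅ Z.
rank ∂_1 = 6, rank ∂_2 = 12 ⇒ b_1 = 18 − 6 − 12 = 0; ∂_2 has invariant factor(s) [2] giving torsion. So H_1 ≅ Z/2.
rank ∂_2 = 12, rank ∂_3 = 0 ⇒ b_2 = 12 − 12 − 0 = 0. So H_2 ≅ 0.

H_0 ≅ Z,  H_1 ≅ Z/2,  H_2 = 0.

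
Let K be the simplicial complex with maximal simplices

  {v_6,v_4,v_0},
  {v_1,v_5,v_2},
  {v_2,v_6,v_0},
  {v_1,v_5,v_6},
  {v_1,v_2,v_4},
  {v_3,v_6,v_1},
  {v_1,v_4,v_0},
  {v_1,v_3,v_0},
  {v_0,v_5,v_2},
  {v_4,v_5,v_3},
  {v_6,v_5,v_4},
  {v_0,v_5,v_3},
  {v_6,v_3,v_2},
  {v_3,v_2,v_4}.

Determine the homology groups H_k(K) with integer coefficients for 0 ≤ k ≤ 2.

H_0 ≅ Z,  H_1 ≅ Z^2,  H_2 ≅ Z.

Take the total order v_0 < v_1 < v_2 < v_3 < v_4 < v_5 < v_6 on the vertex set. Then K (dimension 2) consists of the simplices:

  0-simplices (7): [v_0], [v_1], [v_2], [v_3], [v_4], [v_5], [v_6]
  1-simplices (21): (21 of them)
  2-simplices (14): (14 of them)

so the chain groups are C_0 ≅ Z^7, C_1 ≅ Z^21, C_2 ≅ Z^14.

The boundary map ∂_1: C_1 → C_0 is given by ∂[p,q] = [q] − [p]. For instance
  ∂[v_0,v_2] = [v_2] − [v_0].
The resulting 7×21 matrix has rank 6, and its Smith normal form has invariant factors (1,1,1,1,1,1).

∂_2: C_2 → C_1 maps a triangle to the signed sum of its edges. For instance
  ∂[v_2,v_3,v_4] = [v_3,v_4] − [v_2,v_4] + [v_2,v_3],
  ∂[v_0,v_4,v_6] = [v_4,v_6] − [v_0,v_6] + [v_0,v_4].
The 21×14 boundary matrix has rank 13 and Smith normal form diag(1,1,1,1,1,1,1,1,1,1,1,1,1).

Reading off H_k = ker ∂_k / im ∂_{k+1}:

  H_0: rank C_0 − rank ∂_1 = 7 − 6 = 1, and the invariant factors of ∂_1 are all 1, so H_0 = Z.
  H_1: rank ker ∂_1 − rank ∂_2 = (21 − 6) − 13 = 2, and the invariant factors of ∂_2 are all 1, so H_1 = Z^2.
  H_2: rank ker ∂_2 − rank ∂_3 = (14 − 13) − 0 = 1, and there is no ∂_3, so H_2 = Z.

(K is a triangulation of the torus T^2.)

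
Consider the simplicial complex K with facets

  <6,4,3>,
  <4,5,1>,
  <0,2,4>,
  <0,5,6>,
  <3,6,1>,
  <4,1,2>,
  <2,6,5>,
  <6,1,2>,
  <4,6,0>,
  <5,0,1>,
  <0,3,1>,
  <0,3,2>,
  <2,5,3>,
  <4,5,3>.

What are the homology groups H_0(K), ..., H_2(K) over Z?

H_0 ≅ Z,  H_1 ≅ Z^2,  H_2 ≅ Z.

We work with the vertex ordering 0 < 1 < 2 < 3 < 4 < 5 < 6. The simplices of K, each written with vertices in increasing order, are:

  0-simplices (7): [0], [1], [2], [3], [4], [5], [6]
  1-simplices (21): [0,1], [0,2], [0,3], [0,4], [0,5], [0,6], [1,2], [1,3], [1,4], [1,5], [1,6], [2,3], [2,4], [2,5], [2,6], [3,4], [3,5], [3,6], [4,5], [4,6], [5,6]
  2-simplices (14): [0,1,3], [0,1,5], [0,2,3], [0,2,4], [0,4,6], [0,5,6], [1,2,4], [1,2,6], [1,3,6], [1,4,5], [2,3,5], [2,5,6], [3,4,5], [3,4,6]

giving chain groups C_0 ≅ Z^7, C_1 ≅ Z^21, C_2 ≅ Z^14.

The boundary map ∂_1: C_1 → C_0 sends each edge [p,q] (with p < q) to q − p. For instance
  ∂[1,3] = [3] − [1].
The 7×21 boundary matrix has rank 6 and Smith normal form diag(1,1,1,1,1,1).

Boundary ∂_2: C_2 → C_1 sends each 2-simplex [p,q,r] to [q,r] − [p,r] + [p,q]. For instance
  ∂[2,5,6] = [5,6] − [2,6] + [2,5],
  ∂[1,2,6] = [2,6] − [1,6] + [1,2].
The resulting 21×14 matrix has rank 13, and its Smith normal form has invariant factors (1,1,1,1,1,1,1,1,1,1,1,1,1).

Now H_k = ker ∂_k / im ∂_{k+1}, so:

  H_0: rank C_0 − rank ∂_1 = 7 − 6 = 1, and the invariant factors of ∂_1 are all 1, so H_0 ≅ Z.
  H_1: rank ker ∂_1 − rank ∂_2 = (21 − 6) − 13 = 2, and the invariant factors of ∂_2 are all 1, so H_1 ≅ Z^2.
  H_2: rank ker ∂_2 − rank ∂_3 = (14 − 13) − 0 = 1, and there is no ∂_3, so H_2 ≅ Z.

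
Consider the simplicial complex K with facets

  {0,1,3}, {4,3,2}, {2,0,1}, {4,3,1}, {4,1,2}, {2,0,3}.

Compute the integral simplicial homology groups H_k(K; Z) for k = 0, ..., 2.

Fix the vertex order 0 < 1 < 2 < 3 < 4 and write every simplex with vertices in increasing order. Then dim K = 2 and the simplices of K are:

  0-simplices (5): [0], [1], [2], [3], [4]
  1-simplices (9): [0,1], [0,2], [0,3], [1,2], [1,3], [1,4], [2,3], [2,4], [3,4]
  2-simplices (6): [0,1,2], [0,1,3], [0,2,3], [1,2,4], [1,3,4], [2,3,4]

so the chain groups are C_0 ≅ Z^5, C_1 ≅ Z^9, C_2 ≅ Z^6.

The boundary map ∂_1: C_1 → C_0 maps an edge to its endpoints' difference, ∂[p,q] = q − p.
The 5×9 boundary matrix has rank 4 and Smith normal form diag(1,1,1,1).

Boundary ∂_2: C_2 → C_1 acts by ∂[p,q,r] = [q,r] − [p,r] + [p,q]. For instance
  ∂[2,3,4] = [3,4] − [2,4] + [2,3],
  ∂[0,1,2] = [1,2] − [0,2] + [0,1].
The resulting 9×6 matrix has rank 5, and its Smith normal form has invariant factors (1,1,1,1,1).

Now H_k = ker ∂_k / im ∂_{k+1}, so:

  H_0: rank C_0 − rank ∂_1 = 5 − 4 = 1, and the invariant factors of ∂_1 are all 1, so H_0 ≅ Z.
  H_1: rank ker ∂_1 − rank ∂_2 = (9 − 4) − 5 = 0, and the invariant factors of ∂_2 are all 1, so H_1 ≅ 0.
  H_2: rank ker ∂_2 − rank ∂_3 = (6 − 5) − 0 = 1, and there is no ∂_3, so H_2 ≅ Z.

H_0 = Z,  H_1 = 0,  H_2 = Z.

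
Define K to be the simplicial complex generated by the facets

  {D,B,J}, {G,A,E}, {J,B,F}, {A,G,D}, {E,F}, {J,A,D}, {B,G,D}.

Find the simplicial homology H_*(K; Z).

H_0 ≅ Z,  H_1 ≅ Z,  H_2 = 0.

K has 7 vertices, 13 edges, 6 triangles.
rank ∂_0 = 0, rank ∂_1 = 6 ⇒ b_0 = 7 − 0 − 6 = 1; all invariant factors of ∂_1 are 1 so no torsion. So H_0 = Z.
rank ∂_1 = 6, rank ∂_2 = 6 ⇒ b_1 = 13 − 6 − 6 = 1; all invariant factors of ∂_2 are 1 so no torsion. So H_1 = Z.
rank ∂_2 = 6, rank ∂_3 = 0 ⇒ b_2 = 6 − 6 − 0 = 0. So H_2 = 0.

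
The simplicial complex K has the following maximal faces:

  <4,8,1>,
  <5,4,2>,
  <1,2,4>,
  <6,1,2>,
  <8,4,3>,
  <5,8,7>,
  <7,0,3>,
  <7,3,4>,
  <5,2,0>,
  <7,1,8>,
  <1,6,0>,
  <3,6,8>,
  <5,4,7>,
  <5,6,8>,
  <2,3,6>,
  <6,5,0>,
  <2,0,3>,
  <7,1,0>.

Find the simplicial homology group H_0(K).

H_0 ≅ Z.

K has 9 vertices, 27 edges, 18 triangles.
rank ∂_0 = 0, rank ∂_1 = 8 ⇒ b_0 = 9 − 0 − 8 = 1; all invariant factors of ∂_1 are 1 so no torsion. So H_0 ≅ Z.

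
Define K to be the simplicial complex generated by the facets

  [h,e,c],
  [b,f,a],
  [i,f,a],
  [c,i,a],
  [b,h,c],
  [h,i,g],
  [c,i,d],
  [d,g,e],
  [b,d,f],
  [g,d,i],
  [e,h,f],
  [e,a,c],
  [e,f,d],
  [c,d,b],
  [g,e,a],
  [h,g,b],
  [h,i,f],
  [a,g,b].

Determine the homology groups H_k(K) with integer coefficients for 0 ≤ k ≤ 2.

H_0 ≅ Z,  H_1 ≅ Z^2,  H_2 ≅ Z.

K has 9 vertices, 27 edges, 18 triangles.
rank ∂_0 = 0, rank ∂_1 = 8 ⇒ b_0 = 9 − 0 − 8 = 1; all invariant factors of ∂_1 are 1 so no torsion. So H_0 ≅ Z.
rank ∂_1 = 8, rank ∂_2 = 17 ⇒ b_1 = 27 − 8 − 17 = 2; all invariant factors of ∂_2 are 1 so no torsion. So H_1 ≅ Z^2.
rank ∂_2 = 17, rank ∂_3 = 0 ⇒ b_2 = 18 − 17 − 0 = 1. So H_2 ≅ Z.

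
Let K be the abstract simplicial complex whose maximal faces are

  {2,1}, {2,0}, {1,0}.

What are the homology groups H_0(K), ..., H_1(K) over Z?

We work with the vertex ordering 0 < 1 < 2. The simplices of K, each written with vertices in increasing order, are:

  0-simplices (3): [0], [1], [2]
  1-simplices (3): [0,1], [0,2], [1,2]

Hence C_0 ≅ Z^3, C_1 ≅ Z^3.

∂_1: C_1 → C_0 sends each edge [p,q] (with p < q) to q − p. For instance
  ∂[0,2] = [2] − [0].
This gives a 3×3 integer matrix of rank 2; reducing to Smith normal form yields diagonal entries (1,1).

Computing H_k = (kernel of ∂_k) / (image of ∂_{k+1}):

  H_0: rank C_0 − rank ∂_1 = 3 − 2 = 1, and the invariant factors of ∂_1 are all 1, so H_0 ≅ Z.
  H_1: rank ker ∂_1 − rank ∂_2 = (3 − 2) − 0 = 1, and there is no ∂_2, so H_1 ≅ Z.

H_0 = Z,  H_1 = Z.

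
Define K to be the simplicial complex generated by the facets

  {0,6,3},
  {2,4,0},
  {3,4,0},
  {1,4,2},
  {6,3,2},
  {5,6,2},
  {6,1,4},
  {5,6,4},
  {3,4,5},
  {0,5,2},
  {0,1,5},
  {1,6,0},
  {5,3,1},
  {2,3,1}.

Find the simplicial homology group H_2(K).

H_2 = Z.

Take the total order 0 < 1 < 2 < 3 < 4 < 5 < 6 on the vertex set. Then K (dimension 2) consists of the simplices:

  0-simplices (7): [0], [1], [2], [3], [4], [5], [6]
  1-simplices (21): [0,1], [0,2], [0,3], [0,4], [0,5], [0,6], [1,2], [1,3], [1,4], [1,5], [1,6], [2,3], [2,4], [2,5], [2,6], [3,4], [3,5], [3,6], [4,5], [4,6], [5,6]
  2-simplices (14): [0,1,5], [0,1,6], [0,2,4], [0,2,5], [0,3,4], [0,3,6], [1,2,3], [1,2,4], [1,3,5], [1,4,6], [2,3,6], [2,5,6], [3,4,5], [4,5,6]

so the chain groups are C_0 ≅ Z^7, C_1 ≅ Z^21, C_2 ≅ Z^14.

Boundary ∂_1: C_1 → C_0 is given by ∂[p,q] = [q] − [p]. For instance
  ∂[1,2] = [2] − [1].
This gives a 7×21 integer matrix of rank 6; reducing to Smith normal form yields diagonal entries (1,1,1,1,1,1).

∂_2: C_2 → C_1 maps a triangle to the signed sum of its edges. For instance
  ∂[1,4,6] = [4,6] − [1,6] + [1,4],
  ∂[4,5,6] = [5,6] − [4,6] + [4,5].
The resulting 21×14 matrix has rank 13, and its Smith normal form has invariant factors (1,1,1,1,1,1,1,1,1,1,1,1,1).

Reading off H_k = ker ∂_k / im ∂_{k+1}:

  H_2: rank ker ∂_2 − rank ∂_3 = (14 − 13) − 0 = 1, and there is no ∂_3, so H_2 ≅ Z.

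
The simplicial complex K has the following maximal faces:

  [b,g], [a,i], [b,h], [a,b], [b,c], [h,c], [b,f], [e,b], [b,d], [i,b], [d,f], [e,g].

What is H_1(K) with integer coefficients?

H_1 ≅ Z^4.

We work with the vertex ordering a < b < c < d < e < f < g < h < i. The simplices of K, each written with vertices in increasing order, are:

  0-simplices (9): a, b, c, d, e, f, g, h, i
  1-simplices (12): ab, ai, bc, bd, be, bf, bg, bh, bi, ch, df, eg

giving chain groups C_0 ≅ Z^9, C_1 ≅ Z^12.

Boundary ∂_1: C_1 → C_0 maps an edge to its endpoints' difference, ∂[p,q] = q − p. For instance
  ∂eg = g − e.
The resulting 9×12 matrix has rank 8, and its Smith normal form has invariant factors (1,1,1,1,1,1,1,1).

Now H_k = ker ∂_k / im ∂_{k+1}, so:

  H_1: rank ker ∂_1 − rank ∂_2 = (12 − 8) − 0 = 4, and there is no ∂_2, so H_1 ≅ Z^4.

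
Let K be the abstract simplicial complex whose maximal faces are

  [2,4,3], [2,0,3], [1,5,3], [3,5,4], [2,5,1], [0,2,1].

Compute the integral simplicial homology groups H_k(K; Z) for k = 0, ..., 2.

Take the total order 0 < 1 < 2 < 3 < 4 < 5 on the vertex set. Then K (dimension 2) consists of the simplices:

  0-simplices (6): [0], [1], [2], [3], [4], [5]
  1-simplices (12): [0,1], [0,2], [0,3], [1,2], [1,3], [1,5], [2,3], [2,4], [2,5], [3,4], [3,5], [4,5]
  2-simplices (6): [0,1,2], [0,2,3], [1,2,5], [1,3,5], [2,3,4], [3,4,5]

so the chain groups are C_0 ≅ Z^6, C_1 ≅ Z^12, C_2 ≅ Z^6.

∂_1: C_1 → C_0 sends each edge [p,q] (with p < q) to q − p. For instance
  ∂[2,4] = [4] − [2].
This gives a 6×12 integer matrix of rank 5; reducing to Smith normal form yields diagonal entries (1,1,1,1,1).

Boundary ∂_2: C_2 → C_1 sends each 2-simplex [p,q,r] to [q,r] − [p,r] + [p,q]. For instance
  ∂[0,2,3] = [2,3] − [0,3] + [0,2],
  ∂[2,3,4] = [3,4] − [2,4] + [2,3].
As a 12×6 matrix over Z this has rank 6, with invariant factors (1,1,1,1,1,1).

From H_k ≅ ker(∂_k) / im(∂_{k+1}) we obtain:

  H_0: rank C_0 − rank ∂_1 = 6 − 5 = 1, and the invariant factors of ∂_1 are all 1, so H_0 ≅ Z.
  H_1: rank ker ∂_1 − rank ∂_2 = (12 − 5) − 6 = 1, and the invariant factors of ∂_2 are all 1, so H_1 ≅ Z.
  H_2: rank ker ∂_2 − rank ∂_3 = (6 − 6) − 0 = 0, and there is no ∂_3, so H_2 ≅ 0.

H_0 = Z,  H_1 = Z,  H_2 = 0.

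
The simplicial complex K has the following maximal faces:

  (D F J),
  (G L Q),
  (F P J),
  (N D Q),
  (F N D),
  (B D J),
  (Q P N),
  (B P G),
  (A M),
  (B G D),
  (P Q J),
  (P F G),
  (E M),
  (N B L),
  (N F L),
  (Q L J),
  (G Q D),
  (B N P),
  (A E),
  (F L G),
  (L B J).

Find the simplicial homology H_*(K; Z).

H_0 ≅ Z^2,  H_1 ≅ Z^3,  H_2 ≅ Z.

We work with the vertex ordering A < B < D < E < F < G < J < L < M < N < P < Q. The simplices of K, each written with vertices in increasing order, are:

  0-simplices (12): A, B, D, E, F, G, J, L, M, N, P, Q
  1-simplices (30): AE, AM, BD, BG, BJ, BL, BN, BP, DF, DG, DJ, DN, DQ, EM, FG, FJ, FL, FN, FP, GL, GP, GQ, JL, JP, JQ, LN, LQ, NP, NQ, PQ
  2-simplices (18): BDG, BDJ, BGP, BJL, BLN, BNP, DFJ, DFN, DGQ, DNQ, FGL, FGP, FJP, FLN, GLQ, JLQ, JPQ, NPQ

giving chain groups C_0 ≅ Z^12, C_1 ≅ Z^30, C_2 ≅ Z^18.

Boundary ∂_1: C_1 → C_0 is given by ∂[p,q] = [q] − [p]. For instance
  ∂AM = M − A.
The resulting 12×30 matrix has rank 10, and its Smith normal form has invariant factors (1,1,1,1,1,1,1,1,1,1).

∂_2: C_2 → C_1 sends each 2-simplex [p,q,r] to [q,r] − [p,r] + [p,q]. For instance
  ∂FGP = GP − FP + FG,
  ∂FLN = LN − FN + FL.
This gives a 30×18 integer matrix of rank 17; reducing to Smith normal form yields diagonal entries (1,1,1,1,1,1,1,1,1,1,1,1,1,1,1,1,1).

Computing H_k = (kernel of ∂_k) / (image of ∂_{k+1}):

  H_0: rank C_0 − rank ∂_1 = 12 − 10 = 2, and the invariant factors of ∂_1 are all 1, so H_0 = Z^2.
  H_1: rank ker ∂_1 − rank ∂_2 = (30 − 10) − 17 = 3, and the invariant factors of ∂_2 are all 1, so H_1 = Z^3.
  H_2: rank ker ∂_2 − rank ∂_3 = (18 − 17) − 0 = 1, and there is no ∂_3, so H_2 = Z.

As a check, the Euler characteristic is 12 − 30 + 18 = 0, which agrees with 2 − 3 + 1 = 0.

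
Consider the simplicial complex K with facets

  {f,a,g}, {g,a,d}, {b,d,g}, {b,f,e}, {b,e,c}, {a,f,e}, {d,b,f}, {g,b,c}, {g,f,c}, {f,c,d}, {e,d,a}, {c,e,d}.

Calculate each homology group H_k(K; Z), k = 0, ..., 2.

Fix the vertex order a < b < c < d < e < f < g and write every simplex with vertices in increasing order. Then dim K = 2 and the simplices of K are:

  0-simplices (7): a, b, c, d, e, f, g
  1-simplices (18): ad, ae, af, ag, bc, bd, be, bf, bg, cd, ce, cf, cg, de, df, dg, ef, fg
  2-simplices (12): ade, adg, aef, afg, bce, bcg, bdf, bdg, bef, cde, cdf, cfg

giving chain groups C_0 ≅ Z^7, C_1 ≅ Z^18, C_2 ≅ Z^12.

The boundary map ∂_1: C_1 → C_0 is given by ∂[p,q] = [q] − [p].
As a 7×18 matrix over Z this has rank 6, with invariant factors (1,1,1,1,1,1).

Boundary ∂_2: C_2 → C_1 maps a triangle to the signed sum of its edges. For instance
  ∂cde = de − ce + cd,
  ∂adg = dg − ag + ad.
The resulting 18×12 matrix has rank 12, and its Smith normal form has invariant factors (1,1,1,1,1,1,1,1,1,1,1,2).

Reading off H_k = ker ∂_k / im ∂_{k+1}:

  H_0: rank C_0 − rank ∂_1 = 7 − 6 = 1, and the invariant factors of ∂_1 are all 1, so H_0 ≅ Z.
  H_1: rank ker ∂_1 − rank ∂_2 = (18 − 6) − 12 = 0, and ∂_2 has invariant factor 2 > 1, so H_1 ≅ Z/2.
  H_2: rank ker ∂_2 − rank ∂_3 = (12 − 12) − 0 = 0, and there is no ∂_3, so H_2 ≅ 0.

As a check, the Euler characteristic is 7 − 18 + 12 = 1, which agrees with 1 − 0 + 0 = 1.

H_0 = Z,  H_1 = Z/2,  H_2 = 0.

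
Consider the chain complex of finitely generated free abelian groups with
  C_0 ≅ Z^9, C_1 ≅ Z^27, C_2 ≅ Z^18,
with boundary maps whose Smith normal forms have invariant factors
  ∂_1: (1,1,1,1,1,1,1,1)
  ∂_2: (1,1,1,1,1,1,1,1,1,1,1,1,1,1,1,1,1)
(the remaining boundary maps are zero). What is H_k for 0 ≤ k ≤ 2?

H_0: b_0 = 9 − 0 − 8 = 1; torsion from ∂_1 factors > 1: none. So H_0 ≅ Z.
H_1: b_1 = 27 − 8 − 17 = 2; torsion from ∂_2 factors > 1: none. So H_1 ≅ Z^2.
H_2: b_2 = 18 − 17 − 0 = 1; torsion from ∂_3 factors > 1: none. So H_2 ≅ Z.

H_0 ≅ Z,  H_1 ≅ Z^2,  H_2 ≅ Z.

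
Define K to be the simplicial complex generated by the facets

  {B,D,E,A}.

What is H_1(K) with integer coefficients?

H_1 ≅ 0.

Order the vertices as A < B < D < E. Listing each simplex with vertices in this order, K has dimension 3 with simplices:

  0-simplices (4): A, B, D, E
  1-simplices (6): AB, AD, AE, BD, BE, DE
  2-simplices (4): ABD, ABE, ADE, BDE
  3-simplices (1): ABDE

giving chain groups C_0 ≅ Z^4, C_1 ≅ Z^6, C_2 ≅ Z^4, C_3 ≅ Z^1.

∂_1: C_1 → C_0 maps an edge to its endpoints' difference, ∂[p,q] = q − p. For instance
  ∂BE = E − B.
As a 4×6 matrix over Z this has rank 3, with invariant factors (1,1,1).

∂_2: C_2 → C_1 sends each 2-simplex [p,q,r] to [q,r] − [p,r] + [p,q]. For instance
  ∂ADE = DE − AE + AD,
  ∂ABE = BE − AE + AB.
The 6×4 boundary matrix has rank 3 and Smith normal form diag(1,1,1).

∂_3: C_3 → C_2 sends each 3-simplex σ to the alternating sum Σ_i (−1)^i (σ with its i-th vertex removed). For instance
  ∂ABDE = BDE − ADE + ABE − ABD.
The 4×1 boundary matrix has rank 1 and Smith normal form diag(1).

From H_k ≅ ker(∂_k) / im(∂_{k+1}) we obtain:

  H_1: rank ker ∂_1 − rank ∂_2 = (6 − 3) − 3 = 0, and the invariant factors of ∂_2 are all 1, so H_1 ≅ 0.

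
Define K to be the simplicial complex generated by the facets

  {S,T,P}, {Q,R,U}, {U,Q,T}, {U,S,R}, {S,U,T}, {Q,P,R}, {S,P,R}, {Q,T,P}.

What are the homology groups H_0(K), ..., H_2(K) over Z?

H_0 = Z,  H_1 = 0,  H_2 = Z.

We work with the vertex ordering P < Q < R < S < T < U. The simplices of K, each written with vertices in increasing order, are:

  0-simplices (6): P, Q, R, S, T, U
  1-simplices (12): PQ, PR, PS, PT, QR, QT, QU, RS, RU, ST, SU, TU
  2-simplices (8): PQR, PQT, PRS, PST, QRU, QTU, RSU, STU

giving chain groups C_0 ≅ Z^6, C_1 ≅ Z^12, C_2 ≅ Z^8.

Boundary ∂_1: C_1 → C_0 maps an edge to its endpoints' difference, ∂[p,q] = q − p. For instance
  ∂QT = T − Q.
This gives a 6×12 integer matrix of rank 5; reducing to Smith normal form yields diagonal entries (1,1,1,1,1).

Boundary ∂_2: C_2 → C_1 sends each 2-simplex [p,q,r] to [q,r] − [p,r] + [p,q]. For instance
  ∂STU = TU − SU + ST,
  ∂QRU = RU − QU + QR.
The 12×8 boundary matrix has rank 7 and Smith normal form diag(1,1,1,1,1,1,1).

Computing H_k = (kernel of ∂_k) / (image of ∂_{k+1}):

  H_0: rank C_0 − rank ∂_1 = 6 − 5 = 1, and the invariant factors of ∂_1 are all 1, so H_0 = Z.
  H_1: rank ker ∂_1 − rank ∂_2 = (12 − 5) − 7 = 0, and the invariant factors of ∂_2 are all 1, so H_1 = 0.
  H_2: rank ker ∂_2 − rank ∂_3 = (8 − 7) − 0 = 1, and there is no ∂_3, so H_2 = Z.

As a check, the Euler characteristic is 6 − 12 + 8 = 2, which agrees with 1 − 0 + 1 = 2.
(K is a triangulation of the 2-sphere S^2.)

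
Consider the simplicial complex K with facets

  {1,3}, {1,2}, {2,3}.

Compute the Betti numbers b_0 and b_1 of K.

b_0 = 1, b_1 = 1.

We work with the vertex ordering 1 < 2 < 3. The simplices of K, each written with vertices in increasing order, are:

  0-simplices (3): [1], [2], [3]
  1-simplices (3): [1,2], [1,3], [2,3]

giving chain groups C_0 ≅ Z^3, C_1 ≅ Z^3.

The boundary map ∂_1: C_1 → C_0 sends each edge [p,q] (with p < q) to q − p.
The 3×3 boundary matrix has rank 2 and Smith normal form diag(1,1).

Now H_k = ker ∂_k / im ∂_{k+1}, so:

  H_0: rank C_0 − rank ∂_1 = 3 − 2 = 1, and the invariant factors of ∂_1 are all 1, so H_0 = Z.
  H_1: rank ker ∂_1 − rank ∂_2 = (3 − 2) − 0 = 1, and there is no ∂_2, so H_1 = Z.

Hence the Betti numbers are b_0 = 1, b_1 = 1.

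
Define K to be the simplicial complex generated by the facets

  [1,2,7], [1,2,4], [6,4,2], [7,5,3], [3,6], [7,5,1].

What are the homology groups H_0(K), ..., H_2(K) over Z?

H_0 ≅ Z,  H_1 ≅ Z,  H_2 = 0.

Order the vertices as 1 < 2 < 3 < 4 < 5 < 6 < 7. Listing each simplex with vertices in this order, K has dimension 2 with simplices:

  0-simplices (7): [1], [2], [3], [4], [5], [6], [7]
  1-simplices (12): [1,2], [1,4], [1,5], [1,7], [2,4], [2,6], [2,7], [3,5], [3,6], [3,7], [4,6], [5,7]
  2-simplices (5): [1,2,4], [1,2,7], [1,5,7], [2,4,6], [3,5,7]

Hence C_0 ≅ Z^7, C_1 ≅ Z^12, C_2 ≅ Z^5.

∂_1: C_1 → C_0 maps an edge to its endpoints' difference, ∂[p,q] = q − p.
This gives a 7×12 integer matrix of rank 6; reducing to Smith normal form yields diagonal entries (1,1,1,1,1,1).

Boundary ∂_2: C_2 → C_1 acts by ∂[p,q,r] = [q,r] − [p,r] + [p,q]. For instance
  ∂[1,2,4] = [2,4] − [1,4] + [1,2],
  ∂[3,5,7] = [5,7] − [3,7] + [3,5].
The 12×5 boundary matrix has rank 5 and Smith normal form diag(1,1,1,1,1).

Now H_k = ker ∂_k / im ∂_{k+1}, so:

  H_0: rank C_0 − rank ∂_1 = 7 − 6 = 1, and the invariant factors of ∂_1 are all 1, so H_0 ≅ Z.
  H_1: rank ker ∂_1 − rank ∂_2 = (12 − 6) − 5 = 1, and the invariant factors of ∂_2 are all 1, so H_1 ≅ Z.
  H_2: rank ker ∂_2 − rank ∂_3 = (5 − 5) − 0 = 0, and there is no ∂_3, so H_2 ≅ 0.

As a check, the Euler characteristic is 7 − 12 + 5 = 0, which agrees with 1 − 1 + 0 = 0.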